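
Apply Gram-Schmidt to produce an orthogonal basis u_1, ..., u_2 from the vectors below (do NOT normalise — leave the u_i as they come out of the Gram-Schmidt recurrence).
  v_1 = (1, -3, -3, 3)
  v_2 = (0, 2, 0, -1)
Orthogonal basis:
  u_1 = (1, -3, -3, 3)
  u_2 = (9/28, 29/28, -27/28, -1/28)

Apply the Gram-Schmidt recurrence
  u_1 = v_1
  u_i = v_i − Σ_{j<i} ((v_i · u_j) / (u_j · u_j)) · u_j.

Step by step this gives:
  u_1 = (1, -3, -3, 3)
  u_2 = (9/28, 29/28, -27/28, -1/28)

Orthogonality check:
  u_2 · u_1 = 0 (should be 0)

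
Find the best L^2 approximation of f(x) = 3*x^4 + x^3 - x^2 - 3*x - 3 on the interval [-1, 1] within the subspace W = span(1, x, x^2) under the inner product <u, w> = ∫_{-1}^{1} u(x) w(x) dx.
g(x) = 11*x^2/7 - 12*x/5 - 114/35

The best approximation g ∈ W is the orthogonal projection of f onto W. Writing g = a_0 + a_1 x + a_2 x^2, the coefficients solve the normal equations G · a = b where
  G_{ij} = <φ_i, φ_j> and b_i = <f, φ_i>, with φ_0 = 1, φ_1 = x, φ_2 = x^2.
G =
  [2, 0, 2/3]
  [0, 2/3, 0]
  [2/3, 0, 2/5],
b = (-82/15, -8/5, -54/35).
Solving gives a_0 = -114/35, a_1 = -12/5, a_2 = 11/7, so
  g(x) = 11*x^2/7 - 12*x/5 - 114/35.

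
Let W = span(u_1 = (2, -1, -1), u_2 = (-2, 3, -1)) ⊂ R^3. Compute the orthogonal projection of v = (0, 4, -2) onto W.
proj_W(v) = (-2/3, 10/3, -8/3)

Set up U = [u_1 | ... | u_2] ∈ R^(3×2). The projector onto W = col(U) is P = U (U^T U)^(-1) U^T.
Compute U^T U =
  [6, -6]
  [-6, 14],
and U^T v = (-2, 14).
Solve U^T U · c = U^T v for the coefficients: c = (7/6, 3/2). The projection is proj_W(v) = U c.
Check: (v - proj_W(v)) · u_1 = 0  (should be 0).
Check: (v - proj_W(v)) · u_2 = 0  (should be 0).
Result: proj_W(v) = (-2/3, 10/3, -8/3).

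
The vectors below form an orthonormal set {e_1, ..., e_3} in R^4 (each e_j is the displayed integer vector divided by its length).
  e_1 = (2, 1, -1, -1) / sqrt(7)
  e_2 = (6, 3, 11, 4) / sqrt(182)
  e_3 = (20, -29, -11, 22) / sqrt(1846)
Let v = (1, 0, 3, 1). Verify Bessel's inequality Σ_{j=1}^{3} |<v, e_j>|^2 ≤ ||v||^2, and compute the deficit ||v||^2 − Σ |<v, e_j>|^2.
Σ |<v, e_j>|^2 = 765/71; ||v||^2 = 11; deficit = 16/71

Write each e_j = u_j / sqrt(<u_j, u_j>) where u_j is the displayed integer vector. Then <v, e_j> = <v, u_j> / sqrt(<u_j, u_j>), so |<v, e_j>|^2 = <v, u_j>^2 / <u_j, u_j>.
Coefficients: <v, e_1> = -2/sqrt(7), <v, e_2> = 43/sqrt(182), <v, e_3> = 9/sqrt(1846).
Square and sum: Σ |<v, e_j>|^2 = 765/71.
Compute ||v||^2 = v·v = 11.
Deficit = 11 − 765/71 = 16/71 ≥ 0, confirming Bessel's inequality. (The deficit equals ||v − Σ <v,e_j> e_j||^2, the squared distance from v to span{e_j}.)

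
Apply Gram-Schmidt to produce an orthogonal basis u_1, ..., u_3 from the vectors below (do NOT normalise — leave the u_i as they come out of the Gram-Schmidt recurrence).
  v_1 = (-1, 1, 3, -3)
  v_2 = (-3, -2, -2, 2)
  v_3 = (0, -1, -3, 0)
Orthogonal basis:
  u_1 = (-1, 1, 3, -3)
  u_2 = (-71/20, -29/20, -7/20, 7/20)
  u_3 = (28/299, -77/299, -431/299, -466/299)

Apply the Gram-Schmidt recurrence
  u_1 = v_1
  u_i = v_i − Σ_{j<i} ((v_i · u_j) / (u_j · u_j)) · u_j.

Step by step this gives:
  u_1 = (-1, 1, 3, -3)
  u_2 = (-71/20, -29/20, -7/20, 7/20)
  u_3 = (28/299, -77/299, -431/299, -466/299)

Orthogonality check:
  u_2 · u_1 = 0 (should be 0)
  u_3 · u_1 = 0 (should be 0)
  u_3 · u_2 = 0 (should be 0)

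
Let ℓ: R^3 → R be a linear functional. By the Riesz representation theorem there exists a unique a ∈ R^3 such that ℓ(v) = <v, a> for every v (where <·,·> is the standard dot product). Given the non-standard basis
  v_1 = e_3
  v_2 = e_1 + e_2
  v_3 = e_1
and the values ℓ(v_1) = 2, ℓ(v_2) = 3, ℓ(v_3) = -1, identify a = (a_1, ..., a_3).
a = (-1, 4, 2)

Write a = (a_1, ..., a_3) in the standard basis. For each basis vector v_i, ℓ(v_i) = <v_i, a> is a linear equation in the a_j's. Collect the n equations into a matrix system V a = ℓ, where row i of V is v_i (expressed in the standard basis). Since V is invertible (lower-triangular with 1s on the diagonal, up to permutation), solve by back-substitution:
  V =
[[0, 0, 1],
 [1, 1, 0],
 [1, 0, 0]]
  V a = (2, 3, -1)
Solving gives a = (-1, 4, 2).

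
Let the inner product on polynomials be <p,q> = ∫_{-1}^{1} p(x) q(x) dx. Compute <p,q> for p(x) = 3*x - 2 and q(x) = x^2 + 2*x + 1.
<p,q> = -4/3

Expand the product: p(x)·q(x) = 3*x^3 + 4*x^2 - x - 2.
∫_{-1}^{1} of each monomial x^k gives [2/(k+1) if k even, 0 if k odd]. Integrating term-by-term (or equivalently evaluating the antiderivative F(x) = 3*x^4/4 + 4*x^3/3 - x^2/2 - 2*x at the endpoints):
  F(1) − F(−1) = -5/12 − (11/12) = -4/3.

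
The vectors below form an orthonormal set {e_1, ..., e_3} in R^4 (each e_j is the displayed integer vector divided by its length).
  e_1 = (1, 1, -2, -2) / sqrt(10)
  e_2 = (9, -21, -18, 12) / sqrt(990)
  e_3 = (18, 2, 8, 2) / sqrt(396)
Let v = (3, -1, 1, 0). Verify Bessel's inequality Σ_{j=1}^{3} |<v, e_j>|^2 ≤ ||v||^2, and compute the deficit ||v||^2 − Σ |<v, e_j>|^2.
Σ |<v, e_j>|^2 = 10; ||v||^2 = 11; deficit = 1

Write each e_j = u_j / sqrt(<u_j, u_j>) where u_j is the displayed integer vector. Then <v, e_j> = <v, u_j> / sqrt(<u_j, u_j>), so |<v, e_j>|^2 = <v, u_j>^2 / <u_j, u_j>.
Coefficients: <v, e_1> = 0/sqrt(10), <v, e_2> = 30/sqrt(990), <v, e_3> = 60/sqrt(396).
Square and sum: Σ |<v, e_j>|^2 = 10.
Compute ||v||^2 = v·v = 11.
Deficit = 11 − 10 = 1 ≥ 0, confirming Bessel's inequality. (The deficit equals ||v − Σ <v,e_j> e_j||^2, the squared distance from v to span{e_j}.)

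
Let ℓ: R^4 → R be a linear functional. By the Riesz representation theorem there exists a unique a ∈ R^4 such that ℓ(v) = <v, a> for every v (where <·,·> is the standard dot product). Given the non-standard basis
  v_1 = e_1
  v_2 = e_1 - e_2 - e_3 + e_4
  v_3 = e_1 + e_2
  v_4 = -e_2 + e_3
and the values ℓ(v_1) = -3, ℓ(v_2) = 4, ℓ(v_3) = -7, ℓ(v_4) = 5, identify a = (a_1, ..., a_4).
a = (-3, -4, 1, 4)

Write a = (a_1, ..., a_4) in the standard basis. For each basis vector v_i, ℓ(v_i) = <v_i, a> is a linear equation in the a_j's. Collect the n equations into a matrix system V a = ℓ, where row i of V is v_i (expressed in the standard basis). Since V is invertible (lower-triangular with 1s on the diagonal, up to permutation), solve by back-substitution:
  V =
[[1, 0, 0, 0],
 [1, -1, -1, 1],
 [1, 1, 0, 0],
 [0, -1, 1, 0]]
  V a = (-3, 4, -7, 5)
Solving gives a = (-3, -4, 1, 4).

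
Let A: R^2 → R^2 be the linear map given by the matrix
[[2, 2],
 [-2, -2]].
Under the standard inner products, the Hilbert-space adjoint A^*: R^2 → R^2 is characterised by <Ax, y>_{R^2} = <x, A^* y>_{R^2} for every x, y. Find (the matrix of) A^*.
A^* = A^T =
[[2, -2],
 [2, -2]]

For real matrices with standard dot products, the defining identity <Ax, y> = <x, A^* y> gives (Ax)^T y = x^T (A^*) y, i.e. x^T A^T y = x^T (A^*) y. Since this holds for all x, y, we must have A^* = A^T. Therefore
A^* =
[[2, -2],
 [2, -2]].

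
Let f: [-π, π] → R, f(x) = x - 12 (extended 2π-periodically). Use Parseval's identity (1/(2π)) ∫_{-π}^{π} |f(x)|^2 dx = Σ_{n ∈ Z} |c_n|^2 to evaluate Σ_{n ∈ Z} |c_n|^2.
Σ |c_n|^2 = π^2/3 + 144

Expand and integrate term by term over [-π, π]:
  ∫ (x)^2 dx = 1·(2π^3/3); ∫ 2·1·(-12)·x dx = 0 (odd integrand); ∫ (-12)^2 dx = 144·2π.
So (1/(2π)) ∫_{-π}^{π} (x - 12)^2 dx = 1π^2/3 + 144 = π^2/3 + 144.
Parseval ⇒ Σ |c_n|^2 = π^2/3 + 144.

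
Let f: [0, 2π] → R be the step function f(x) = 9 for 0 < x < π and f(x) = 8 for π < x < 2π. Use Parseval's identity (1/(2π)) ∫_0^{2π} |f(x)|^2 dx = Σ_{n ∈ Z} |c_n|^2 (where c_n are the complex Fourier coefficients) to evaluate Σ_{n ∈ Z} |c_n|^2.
Σ |c_n|^2 = 145/2

Parseval equates the L^2 energy of f (normalised by 1/(2π)) with the ℓ^2 sum of its Fourier coefficients: (1/(2π)) ∫_0^{2π} |f|^2 = Σ |c_n|^2.
Compute the left side: (1/(2π)) [∫_0^π 9^2 dx + ∫_π^{2π} 8^2 dx] = (1/(2π)) · (81π + 64π) = (81 + 64)/2 = 145/2.
So Σ_{n ∈ Z} |c_n|^2 = 145/2.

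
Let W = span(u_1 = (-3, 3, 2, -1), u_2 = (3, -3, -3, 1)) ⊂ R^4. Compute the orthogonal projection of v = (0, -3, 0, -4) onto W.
proj_W(v) = (15/19, -15/19, 0, 5/19)

Set up U = [u_1 | ... | u_2] ∈ R^(4×2). The projector onto W = col(U) is P = U (U^T U)^(-1) U^T.
Compute U^T U =
  [23, -25]
  [-25, 28],
and U^T v = (-5, 5).
Solve U^T U · c = U^T v for the coefficients: c = (-15/19, -10/19). The projection is proj_W(v) = U c.
Check: (v - proj_W(v)) · u_1 = 0  (should be 0).
Check: (v - proj_W(v)) · u_2 = 0  (should be 0).
Result: proj_W(v) = (15/19, -15/19, 0, 5/19).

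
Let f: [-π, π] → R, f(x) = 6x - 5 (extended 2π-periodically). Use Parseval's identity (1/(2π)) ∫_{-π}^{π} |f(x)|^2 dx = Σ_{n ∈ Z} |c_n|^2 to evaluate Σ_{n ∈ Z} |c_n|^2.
Σ |c_n|^2 = 12π^2 + 25

Expand and integrate term by term over [-π, π]:
  ∫ (6x)^2 dx = 36·(2π^3/3); ∫ 2·6·(-5)·x dx = 0 (odd integrand); ∫ (-5)^2 dx = 25·2π.
So (1/(2π)) ∫_{-π}^{π} (6x - 5)^2 dx = 36π^2/3 + 25 = 12π^2 + 25.
Parseval ⇒ Σ |c_n|^2 = 12π^2 + 25.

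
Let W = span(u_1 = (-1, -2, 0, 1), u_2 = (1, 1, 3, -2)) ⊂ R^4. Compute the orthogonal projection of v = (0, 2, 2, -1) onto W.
proj_W(v) = (12/13, 17/13, 21/13, -19/13)

Set up U = [u_1 | ... | u_2] ∈ R^(4×2). The projector onto W = col(U) is P = U (U^T U)^(-1) U^T.
Compute U^T U =
  [6, -5]
  [-5, 15],
and U^T v = (-5, 10).
Solve U^T U · c = U^T v for the coefficients: c = (-5/13, 7/13). The projection is proj_W(v) = U c.
Check: (v - proj_W(v)) · u_1 = 0  (should be 0).
Check: (v - proj_W(v)) · u_2 = 0  (should be 0).
Result: proj_W(v) = (12/13, 17/13, 21/13, -19/13).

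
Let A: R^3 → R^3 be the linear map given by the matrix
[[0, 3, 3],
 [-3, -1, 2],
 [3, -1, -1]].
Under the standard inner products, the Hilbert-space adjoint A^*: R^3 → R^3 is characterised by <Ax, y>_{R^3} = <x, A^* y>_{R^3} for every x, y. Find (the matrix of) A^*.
A^* = A^T =
[[0, -3, 3],
 [3, -1, -1],
 [3, 2, -1]]

For real matrices with standard dot products, the defining identity <Ax, y> = <x, A^* y> gives (Ax)^T y = x^T (A^*) y, i.e. x^T A^T y = x^T (A^*) y. Since this holds for all x, y, we must have A^* = A^T. Therefore
A^* =
[[0, -3, 3],
 [3, -1, -1],
 [3, 2, -1]].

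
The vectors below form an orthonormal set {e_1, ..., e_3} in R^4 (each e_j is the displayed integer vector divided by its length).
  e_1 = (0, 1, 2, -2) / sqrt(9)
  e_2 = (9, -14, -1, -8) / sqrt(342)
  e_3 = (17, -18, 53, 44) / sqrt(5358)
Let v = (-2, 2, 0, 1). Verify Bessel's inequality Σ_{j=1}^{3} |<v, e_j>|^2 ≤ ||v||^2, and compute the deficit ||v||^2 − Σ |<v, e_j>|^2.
Σ |<v, e_j>|^2 = 1220/141; ||v||^2 = 9; deficit = 49/141

Write each e_j = u_j / sqrt(<u_j, u_j>) where u_j is the displayed integer vector. Then <v, e_j> = <v, u_j> / sqrt(<u_j, u_j>), so |<v, e_j>|^2 = <v, u_j>^2 / <u_j, u_j>.
Coefficients: <v, e_1> = 0/sqrt(9), <v, e_2> = -54/sqrt(342), <v, e_3> = -26/sqrt(5358).
Square and sum: Σ |<v, e_j>|^2 = 1220/141.
Compute ||v||^2 = v·v = 9.
Deficit = 9 − 1220/141 = 49/141 ≥ 0, confirming Bessel's inequality. (The deficit equals ||v − Σ <v,e_j> e_j||^2, the squared distance from v to span{e_j}.)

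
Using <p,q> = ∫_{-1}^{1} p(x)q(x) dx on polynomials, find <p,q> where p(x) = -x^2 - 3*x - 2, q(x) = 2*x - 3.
<p,q> = 10

Expand the product: p(x)·q(x) = -2*x^3 - 3*x^2 + 5*x + 6.
∫_{-1}^{1} of each monomial x^k gives [2/(k+1) if k even, 0 if k odd]. Integrating term-by-term (or equivalently evaluating the antiderivative F(x) = -x^4/2 - x^3 + 5*x^2/2 + 6*x at the endpoints):
  F(1) − F(−1) = 7 − (-3) = 10.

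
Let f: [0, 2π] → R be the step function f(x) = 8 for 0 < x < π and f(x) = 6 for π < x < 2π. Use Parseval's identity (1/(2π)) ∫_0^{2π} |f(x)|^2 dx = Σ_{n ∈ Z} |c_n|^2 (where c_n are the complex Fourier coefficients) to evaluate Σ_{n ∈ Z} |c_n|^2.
Σ |c_n|^2 = 50

Parseval equates the L^2 energy of f (normalised by 1/(2π)) with the ℓ^2 sum of its Fourier coefficients: (1/(2π)) ∫_0^{2π} |f|^2 = Σ |c_n|^2.
Compute the left side: (1/(2π)) [∫_0^π 8^2 dx + ∫_π^{2π} 6^2 dx] = (1/(2π)) · (64π + 36π) = (64 + 36)/2 = 50.
So Σ_{n ∈ Z} |c_n|^2 = 50.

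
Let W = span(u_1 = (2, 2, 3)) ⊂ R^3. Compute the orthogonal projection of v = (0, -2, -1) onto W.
proj_W(v) = (-14/17, -14/17, -21/17)

Set up U = [u_1 | ... | u_1] ∈ R^(3×1). The projector onto W = col(U) is P = U (U^T U)^(-1) U^T.
Compute U^T U =
  [17],
and U^T v = (-7).
Solve U^T U · c = U^T v for the coefficients: c = (-7/17). The projection is proj_W(v) = U c.
Check: (v - proj_W(v)) · u_1 = 0  (should be 0).
Result: proj_W(v) = (-14/17, -14/17, -21/17).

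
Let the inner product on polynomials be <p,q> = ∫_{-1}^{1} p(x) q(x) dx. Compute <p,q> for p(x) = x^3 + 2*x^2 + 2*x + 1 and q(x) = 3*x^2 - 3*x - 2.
<p,q> = -112/15

Expand the product: p(x)·q(x) = 3*x^5 + 3*x^4 - 2*x^3 - 7*x^2 - 7*x - 2.
∫_{-1}^{1} of each monomial x^k gives [2/(k+1) if k even, 0 if k odd]. Integrating term-by-term (or equivalently evaluating the antiderivative F(x) = x^6/2 + 3*x^5/5 - x^4/2 - 7*x^3/3 - 7*x^2/2 - 2*x at the endpoints):
  F(1) − F(−1) = -217/30 − (7/30) = -112/15.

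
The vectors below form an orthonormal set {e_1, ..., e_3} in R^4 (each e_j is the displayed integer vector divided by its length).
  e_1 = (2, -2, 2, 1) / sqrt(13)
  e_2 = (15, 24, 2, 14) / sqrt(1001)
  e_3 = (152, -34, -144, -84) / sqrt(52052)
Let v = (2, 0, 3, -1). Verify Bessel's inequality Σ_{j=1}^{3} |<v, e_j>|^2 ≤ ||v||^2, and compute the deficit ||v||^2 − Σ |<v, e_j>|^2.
Σ |<v, e_j>|^2 = 1141/169; ||v||^2 = 14; deficit = 1225/169

Write each e_j = u_j / sqrt(<u_j, u_j>) where u_j is the displayed integer vector. Then <v, e_j> = <v, u_j> / sqrt(<u_j, u_j>), so |<v, e_j>|^2 = <v, u_j>^2 / <u_j, u_j>.
Coefficients: <v, e_1> = 9/sqrt(13), <v, e_2> = 22/sqrt(1001), <v, e_3> = -44/sqrt(52052).
Square and sum: Σ |<v, e_j>|^2 = 1141/169.
Compute ||v||^2 = v·v = 14.
Deficit = 14 − 1141/169 = 1225/169 ≥ 0, confirming Bessel's inequality. (The deficit equals ||v − Σ <v,e_j> e_j||^2, the squared distance from v to span{e_j}.)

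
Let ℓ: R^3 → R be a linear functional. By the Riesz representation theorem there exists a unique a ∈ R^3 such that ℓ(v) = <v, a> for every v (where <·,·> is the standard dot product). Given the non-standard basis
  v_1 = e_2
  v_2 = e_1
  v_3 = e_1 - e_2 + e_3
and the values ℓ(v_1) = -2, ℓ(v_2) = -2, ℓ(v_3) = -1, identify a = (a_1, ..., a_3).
a = (-2, -2, -1)

Write a = (a_1, ..., a_3) in the standard basis. For each basis vector v_i, ℓ(v_i) = <v_i, a> is a linear equation in the a_j's. Collect the n equations into a matrix system V a = ℓ, where row i of V is v_i (expressed in the standard basis). Since V is invertible (lower-triangular with 1s on the diagonal, up to permutation), solve by back-substitution:
  V =
[[0, 1, 0],
 [1, 0, 0],
 [1, -1, 1]]
  V a = (-2, -2, -1)
Solving gives a = (-2, -2, -1).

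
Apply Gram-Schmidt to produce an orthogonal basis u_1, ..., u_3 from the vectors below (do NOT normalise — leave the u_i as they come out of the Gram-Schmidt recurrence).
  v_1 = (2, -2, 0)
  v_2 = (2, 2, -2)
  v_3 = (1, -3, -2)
Orthogonal basis:
  u_1 = (2, -2, 0)
  u_2 = (2, 2, -2)
  u_3 = (-1, -1, -2)

Apply the Gram-Schmidt recurrence
  u_1 = v_1
  u_i = v_i − Σ_{j<i} ((v_i · u_j) / (u_j · u_j)) · u_j.

Step by step this gives:
  u_1 = (2, -2, 0)
  u_2 = (2, 2, -2)
  u_3 = (-1, -1, -2)

Orthogonality check:
  u_2 · u_1 = 0 (should be 0)
  u_3 · u_1 = 0 (should be 0)
  u_3 · u_2 = 0 (should be 0)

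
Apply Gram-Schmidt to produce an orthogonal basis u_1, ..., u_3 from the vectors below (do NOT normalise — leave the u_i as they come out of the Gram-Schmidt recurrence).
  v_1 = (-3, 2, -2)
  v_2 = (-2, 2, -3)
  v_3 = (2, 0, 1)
Orthogonal basis:
  u_1 = (-3, 2, -2)
  u_2 = (14/17, 2/17, -19/17)
  u_3 = (4/11, 10/11, 4/11)

Apply the Gram-Schmidt recurrence
  u_1 = v_1
  u_i = v_i − Σ_{j<i} ((v_i · u_j) / (u_j · u_j)) · u_j.

Step by step this gives:
  u_1 = (-3, 2, -2)
  u_2 = (14/17, 2/17, -19/17)
  u_3 = (4/11, 10/11, 4/11)

Orthogonality check:
  u_2 · u_1 = 0 (should be 0)
  u_3 · u_1 = 0 (should be 0)
  u_3 · u_2 = 0 (should be 0)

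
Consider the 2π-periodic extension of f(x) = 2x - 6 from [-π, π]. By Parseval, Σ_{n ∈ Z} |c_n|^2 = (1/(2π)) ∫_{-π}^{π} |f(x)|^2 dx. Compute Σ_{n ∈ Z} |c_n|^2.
Σ |c_n|^2 = 4π^2/3 + 36

Expand and integrate term by term over [-π, π]:
  ∫ (2x)^2 dx = 4·(2π^3/3); ∫ 2·2·(-6)·x dx = 0 (odd integrand); ∫ (-6)^2 dx = 36·2π.
So (1/(2π)) ∫_{-π}^{π} (2x - 6)^2 dx = 4π^2/3 + 36 = 4π^2/3 + 36.
Parseval ⇒ Σ |c_n|^2 = 4π^2/3 + 36.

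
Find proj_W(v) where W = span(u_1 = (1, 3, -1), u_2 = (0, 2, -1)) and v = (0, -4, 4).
proj_W(v) = (2/3, -14/3, 8/3)

Set up U = [u_1 | ... | u_2] ∈ R^(3×2). The projector onto W = col(U) is P = U (U^T U)^(-1) U^T.
Compute U^T U =
  [11, 7]
  [7, 5],
and U^T v = (-16, -12).
Solve U^T U · c = U^T v for the coefficients: c = (2/3, -10/3). The projection is proj_W(v) = U c.
Check: (v - proj_W(v)) · u_1 = 0  (should be 0).
Check: (v - proj_W(v)) · u_2 = 0  (should be 0).
Result: proj_W(v) = (2/3, -14/3, 8/3).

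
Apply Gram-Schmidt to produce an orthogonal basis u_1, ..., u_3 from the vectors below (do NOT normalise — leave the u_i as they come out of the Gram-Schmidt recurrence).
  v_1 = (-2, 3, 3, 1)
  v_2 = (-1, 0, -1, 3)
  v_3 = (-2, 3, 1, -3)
Orthogonal basis:
  u_1 = (-2, 3, 3, 1)
  u_2 = (-19/23, -6/23, -29/23, 67/23)
  u_3 = (-130/83, 90/83, -146/83, -92/83)

Apply the Gram-Schmidt recurrence
  u_1 = v_1
  u_i = v_i − Σ_{j<i} ((v_i · u_j) / (u_j · u_j)) · u_j.

Step by step this gives:
  u_1 = (-2, 3, 3, 1)
  u_2 = (-19/23, -6/23, -29/23, 67/23)
  u_3 = (-130/83, 90/83, -146/83, -92/83)

Orthogonality check:
  u_2 · u_1 = 0 (should be 0)
  u_3 · u_1 = 0 (should be 0)
  u_3 · u_2 = 0 (should be 0)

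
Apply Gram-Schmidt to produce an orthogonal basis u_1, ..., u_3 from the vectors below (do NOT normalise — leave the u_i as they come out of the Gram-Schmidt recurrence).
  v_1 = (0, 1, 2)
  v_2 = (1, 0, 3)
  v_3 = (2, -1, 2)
Orthogonal basis:
  u_1 = (0, 1, 2)
  u_2 = (1, -6/5, 3/5)
  u_3 = (3/7, 2/7, -1/7)

Apply the Gram-Schmidt recurrence
  u_1 = v_1
  u_i = v_i − Σ_{j<i} ((v_i · u_j) / (u_j · u_j)) · u_j.

Step by step this gives:
  u_1 = (0, 1, 2)
  u_2 = (1, -6/5, 3/5)
  u_3 = (3/7, 2/7, -1/7)

Orthogonality check:
  u_2 · u_1 = 0 (should be 0)
  u_3 · u_1 = 0 (should be 0)
  u_3 · u_2 = 0 (should be 0)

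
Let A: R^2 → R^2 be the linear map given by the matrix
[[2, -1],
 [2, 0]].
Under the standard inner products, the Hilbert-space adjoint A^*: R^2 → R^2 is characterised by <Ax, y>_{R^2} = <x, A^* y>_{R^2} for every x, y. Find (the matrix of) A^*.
A^* = A^T =
[[2, 2],
 [-1, 0]]

For real matrices with standard dot products, the defining identity <Ax, y> = <x, A^* y> gives (Ax)^T y = x^T (A^*) y, i.e. x^T A^T y = x^T (A^*) y. Since this holds for all x, y, we must have A^* = A^T. Therefore
A^* =
[[2, 2],
 [-1, 0]].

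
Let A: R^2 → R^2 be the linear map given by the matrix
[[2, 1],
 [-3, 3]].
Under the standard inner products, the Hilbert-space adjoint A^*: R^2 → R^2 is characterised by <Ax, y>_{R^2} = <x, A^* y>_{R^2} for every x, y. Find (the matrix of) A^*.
A^* = A^T =
[[2, -3],
 [1, 3]]

For real matrices with standard dot products, the defining identity <Ax, y> = <x, A^* y> gives (Ax)^T y = x^T (A^*) y, i.e. x^T A^T y = x^T (A^*) y. Since this holds for all x, y, we must have A^* = A^T. Therefore
A^* =
[[2, -3],
 [1, 3]].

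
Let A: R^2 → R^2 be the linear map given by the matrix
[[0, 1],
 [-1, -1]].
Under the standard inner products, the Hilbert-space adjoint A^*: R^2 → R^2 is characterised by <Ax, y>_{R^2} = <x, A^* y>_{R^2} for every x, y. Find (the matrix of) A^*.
A^* = A^T =
[[0, -1],
 [1, -1]]

For real matrices with standard dot products, the defining identity <Ax, y> = <x, A^* y> gives (Ax)^T y = x^T (A^*) y, i.e. x^T A^T y = x^T (A^*) y. Since this holds for all x, y, we must have A^* = A^T. Therefore
A^* =
[[0, -1],
 [1, -1]].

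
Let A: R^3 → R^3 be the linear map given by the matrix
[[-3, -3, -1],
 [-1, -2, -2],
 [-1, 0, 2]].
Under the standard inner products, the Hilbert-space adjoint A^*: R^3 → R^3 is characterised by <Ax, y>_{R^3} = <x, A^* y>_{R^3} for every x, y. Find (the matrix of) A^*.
A^* = A^T =
[[-3, -1, -1],
 [-3, -2, 0],
 [-1, -2, 2]]

For real matrices with standard dot products, the defining identity <Ax, y> = <x, A^* y> gives (Ax)^T y = x^T (A^*) y, i.e. x^T A^T y = x^T (A^*) y. Since this holds for all x, y, we must have A^* = A^T. Therefore
A^* =
[[-3, -1, -1],
 [-3, -2, 0],
 [-1, -2, 2]].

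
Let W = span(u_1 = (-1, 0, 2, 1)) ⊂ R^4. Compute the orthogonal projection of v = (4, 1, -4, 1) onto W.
proj_W(v) = (11/6, 0, -11/3, -11/6)

Set up U = [u_1 | ... | u_1] ∈ R^(4×1). The projector onto W = col(U) is P = U (U^T U)^(-1) U^T.
Compute U^T U =
  [6],
and U^T v = (-11).
Solve U^T U · c = U^T v for the coefficients: c = (-11/6). The projection is proj_W(v) = U c.
Check: (v - proj_W(v)) · u_1 = 0  (should be 0).
Result: proj_W(v) = (11/6, 0, -11/3, -11/6).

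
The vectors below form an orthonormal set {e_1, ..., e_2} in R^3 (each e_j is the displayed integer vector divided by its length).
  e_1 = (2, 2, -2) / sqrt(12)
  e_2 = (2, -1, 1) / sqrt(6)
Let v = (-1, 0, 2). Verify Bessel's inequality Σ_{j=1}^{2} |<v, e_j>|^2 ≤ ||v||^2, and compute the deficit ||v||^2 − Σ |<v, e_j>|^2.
Σ |<v, e_j>|^2 = 3; ||v||^2 = 5; deficit = 2

Write each e_j = u_j / sqrt(<u_j, u_j>) where u_j is the displayed integer vector. Then <v, e_j> = <v, u_j> / sqrt(<u_j, u_j>), so |<v, e_j>|^2 = <v, u_j>^2 / <u_j, u_j>.
Coefficients: <v, e_1> = -6/sqrt(12), <v, e_2> = 0/sqrt(6).
Square and sum: Σ |<v, e_j>|^2 = 3.
Compute ||v||^2 = v·v = 5.
Deficit = 5 − 3 = 2 ≥ 0, confirming Bessel's inequality. (The deficit equals ||v − Σ <v,e_j> e_j||^2, the squared distance from v to span{e_j}.)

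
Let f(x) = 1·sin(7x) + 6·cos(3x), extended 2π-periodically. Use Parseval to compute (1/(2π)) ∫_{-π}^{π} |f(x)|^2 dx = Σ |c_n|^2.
Σ |c_n|^2 = 37/2

Expand |f|^2 and use orthogonality of {sin(nx), cos(mx)} on [-π, π]:
  ∫_{-π}^{π} sin(nx)^2 dx = π, ∫ cos(mx)^2 dx = π, and cross terms integrate to 0.
So ∫_{-π}^{π} f(x)^2 dx = 1^2 · π + 6^2 · π = (1 + 36)π.
Divide by 2π: (1 + 36)/2 = 37/2.
By Parseval, this equals Σ |c_n|^2.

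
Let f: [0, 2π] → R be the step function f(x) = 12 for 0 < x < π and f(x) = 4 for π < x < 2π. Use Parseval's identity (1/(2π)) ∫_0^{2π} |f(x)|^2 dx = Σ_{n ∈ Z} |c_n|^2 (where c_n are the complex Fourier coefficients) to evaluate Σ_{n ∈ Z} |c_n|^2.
Σ |c_n|^2 = 80

Parseval equates the L^2 energy of f (normalised by 1/(2π)) with the ℓ^2 sum of its Fourier coefficients: (1/(2π)) ∫_0^{2π} |f|^2 = Σ |c_n|^2.
Compute the left side: (1/(2π)) [∫_0^π 12^2 dx + ∫_π^{2π} 4^2 dx] = (1/(2π)) · (144π + 16π) = (144 + 16)/2 = 80.
So Σ_{n ∈ Z} |c_n|^2 = 80.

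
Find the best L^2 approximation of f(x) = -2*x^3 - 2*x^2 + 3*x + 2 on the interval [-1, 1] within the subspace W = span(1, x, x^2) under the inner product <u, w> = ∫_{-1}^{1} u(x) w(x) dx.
g(x) = -2*x^2 + 9*x/5 + 2

The best approximation g ∈ W is the orthogonal projection of f onto W. Writing g = a_0 + a_1 x + a_2 x^2, the coefficients solve the normal equations G · a = b where
  G_{ij} = <φ_i, φ_j> and b_i = <f, φ_i>, with φ_0 = 1, φ_1 = x, φ_2 = x^2.
G =
  [2, 0, 2/3]
  [0, 2/3, 0]
  [2/3, 0, 2/5],
b = (8/3, 6/5, 8/15).
Solving gives a_0 = 2, a_1 = 9/5, a_2 = -2, so
  g(x) = -2*x^2 + 9*x/5 + 2.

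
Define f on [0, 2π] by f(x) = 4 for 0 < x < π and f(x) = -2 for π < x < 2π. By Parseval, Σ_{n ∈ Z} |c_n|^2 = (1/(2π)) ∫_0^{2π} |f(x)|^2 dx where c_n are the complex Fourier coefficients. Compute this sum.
Σ |c_n|^2 = 10

Parseval equates the L^2 energy of f (normalised by 1/(2π)) with the ℓ^2 sum of its Fourier coefficients: (1/(2π)) ∫_0^{2π} |f|^2 = Σ |c_n|^2.
Compute the left side: (1/(2π)) [∫_0^π 4^2 dx + ∫_π^{2π} (-2)^2 dx] = (1/(2π)) · (16π + 4π) = (16 + 4)/2 = 10.
So Σ_{n ∈ Z} |c_n|^2 = 10.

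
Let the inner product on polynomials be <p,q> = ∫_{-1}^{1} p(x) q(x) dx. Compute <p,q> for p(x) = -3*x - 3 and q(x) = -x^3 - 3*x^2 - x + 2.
<p,q> = -14/5

Expand the product: p(x)·q(x) = 3*x^4 + 12*x^3 + 12*x^2 - 3*x - 6.
∫_{-1}^{1} of each monomial x^k gives [2/(k+1) if k even, 0 if k odd]. Integrating term-by-term (or equivalently evaluating the antiderivative F(x) = 3*x^5/5 + 3*x^4 + 4*x^3 - 3*x^2/2 - 6*x at the endpoints):
  F(1) − F(−1) = 1/10 − (29/10) = -14/5.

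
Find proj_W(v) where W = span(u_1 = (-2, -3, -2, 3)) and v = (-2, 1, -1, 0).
proj_W(v) = (-3/13, -9/26, -3/13, 9/26)

Set up U = [u_1 | ... | u_1] ∈ R^(4×1). The projector onto W = col(U) is P = U (U^T U)^(-1) U^T.
Compute U^T U =
  [26],
and U^T v = (3).
Solve U^T U · c = U^T v for the coefficients: c = (3/26). The projection is proj_W(v) = U c.
Check: (v - proj_W(v)) · u_1 = 0  (should be 0).
Result: proj_W(v) = (-3/13, -9/26, -3/13, 9/26).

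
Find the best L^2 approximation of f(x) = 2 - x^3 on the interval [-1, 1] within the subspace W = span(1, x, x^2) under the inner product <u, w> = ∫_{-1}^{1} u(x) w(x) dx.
g(x) = 2 - 3*x/5

The best approximation g ∈ W is the orthogonal projection of f onto W. Writing g = a_0 + a_1 x + a_2 x^2, the coefficients solve the normal equations G · a = b where
  G_{ij} = <φ_i, φ_j> and b_i = <f, φ_i>, with φ_0 = 1, φ_1 = x, φ_2 = x^2.
G =
  [2, 0, 2/3]
  [0, 2/3, 0]
  [2/3, 0, 2/5],
b = (4, -2/5, 4/3).
Solving gives a_0 = 2, a_1 = -3/5, a_2 = 0, so
  g(x) = 2 - 3*x/5.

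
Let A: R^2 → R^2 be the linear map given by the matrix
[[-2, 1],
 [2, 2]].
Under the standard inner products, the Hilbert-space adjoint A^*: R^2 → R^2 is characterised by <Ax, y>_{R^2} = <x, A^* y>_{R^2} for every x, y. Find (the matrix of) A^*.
A^* = A^T =
[[-2, 2],
 [1, 2]]

For real matrices with standard dot products, the defining identity <Ax, y> = <x, A^* y> gives (Ax)^T y = x^T (A^*) y, i.e. x^T A^T y = x^T (A^*) y. Since this holds for all x, y, we must have A^* = A^T. Therefore
A^* =
[[-2, 2],
 [1, 2]].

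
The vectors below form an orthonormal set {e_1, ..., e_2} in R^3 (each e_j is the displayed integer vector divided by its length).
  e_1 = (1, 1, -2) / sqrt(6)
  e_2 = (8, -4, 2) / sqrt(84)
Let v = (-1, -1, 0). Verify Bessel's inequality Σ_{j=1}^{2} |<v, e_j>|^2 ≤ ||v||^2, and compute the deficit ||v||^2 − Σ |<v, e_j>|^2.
Σ |<v, e_j>|^2 = 6/7; ||v||^2 = 2; deficit = 8/7

Write each e_j = u_j / sqrt(<u_j, u_j>) where u_j is the displayed integer vector. Then <v, e_j> = <v, u_j> / sqrt(<u_j, u_j>), so |<v, e_j>|^2 = <v, u_j>^2 / <u_j, u_j>.
Coefficients: <v, e_1> = -2/sqrt(6), <v, e_2> = -4/sqrt(84).
Square and sum: Σ |<v, e_j>|^2 = 6/7.
Compute ||v||^2 = v·v = 2.
Deficit = 2 − 6/7 = 8/7 ≥ 0, confirming Bessel's inequality. (The deficit equals ||v − Σ <v,e_j> e_j||^2, the squared distance from v to span{e_j}.)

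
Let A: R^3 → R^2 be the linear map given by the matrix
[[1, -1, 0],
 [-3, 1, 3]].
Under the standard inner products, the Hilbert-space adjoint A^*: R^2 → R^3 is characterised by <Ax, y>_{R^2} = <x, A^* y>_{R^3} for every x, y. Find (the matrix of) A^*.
A^* = A^T =
[[1, -3],
 [-1, 1],
 [0, 3]]

For real matrices with standard dot products, the defining identity <Ax, y> = <x, A^* y> gives (Ax)^T y = x^T (A^*) y, i.e. x^T A^T y = x^T (A^*) y. Since this holds for all x, y, we must have A^* = A^T. Therefore
A^* =
[[1, -3],
 [-1, 1],
 [0, 3]].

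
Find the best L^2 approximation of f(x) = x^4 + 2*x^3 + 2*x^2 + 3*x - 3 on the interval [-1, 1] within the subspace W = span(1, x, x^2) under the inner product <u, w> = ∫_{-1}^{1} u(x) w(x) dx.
g(x) = 20*x^2/7 + 21*x/5 - 108/35

The best approximation g ∈ W is the orthogonal projection of f onto W. Writing g = a_0 + a_1 x + a_2 x^2, the coefficients solve the normal equations G · a = b where
  G_{ij} = <φ_i, φ_j> and b_i = <f, φ_i>, with φ_0 = 1, φ_1 = x, φ_2 = x^2.
G =
  [2, 0, 2/3]
  [0, 2/3, 0]
  [2/3, 0, 2/5],
b = (-64/15, 14/5, -32/35).
Solving gives a_0 = -108/35, a_1 = 21/5, a_2 = 20/7, so
  g(x) = 20*x^2/7 + 21*x/5 - 108/35.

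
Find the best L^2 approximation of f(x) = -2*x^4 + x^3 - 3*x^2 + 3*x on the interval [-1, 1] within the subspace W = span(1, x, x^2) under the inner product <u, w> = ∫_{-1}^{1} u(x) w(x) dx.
g(x) = -33*x^2/7 + 18*x/5 + 6/35

The best approximation g ∈ W is the orthogonal projection of f onto W. Writing g = a_0 + a_1 x + a_2 x^2, the coefficients solve the normal equations G · a = b where
  G_{ij} = <φ_i, φ_j> and b_i = <f, φ_i>, with φ_0 = 1, φ_1 = x, φ_2 = x^2.
G =
  [2, 0, 2/3]
  [0, 2/3, 0]
  [2/3, 0, 2/5],
b = (-14/5, 12/5, -62/35).
Solving gives a_0 = 6/35, a_1 = 18/5, a_2 = -33/7, so
  g(x) = -33*x^2/7 + 18*x/5 + 6/35.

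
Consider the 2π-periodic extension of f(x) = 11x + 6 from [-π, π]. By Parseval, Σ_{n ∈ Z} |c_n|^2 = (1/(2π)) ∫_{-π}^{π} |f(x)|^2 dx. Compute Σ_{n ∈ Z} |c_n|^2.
Σ |c_n|^2 = 121π^2/3 + 36

Expand and integrate term by term over [-π, π]:
  ∫ (11x)^2 dx = 121·(2π^3/3); ∫ 2·11·(6)·x dx = 0 (odd integrand); ∫ 6^2 dx = 36·2π.
So (1/(2π)) ∫_{-π}^{π} (11x + 6)^2 dx = 121π^2/3 + 36 = 121π^2/3 + 36.
Parseval ⇒ Σ |c_n|^2 = 121π^2/3 + 36.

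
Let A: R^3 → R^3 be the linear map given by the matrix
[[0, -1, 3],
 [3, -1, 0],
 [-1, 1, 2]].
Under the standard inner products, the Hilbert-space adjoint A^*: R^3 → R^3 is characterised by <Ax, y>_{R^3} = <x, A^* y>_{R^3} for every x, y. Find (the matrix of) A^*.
A^* = A^T =
[[0, 3, -1],
 [-1, -1, 1],
 [3, 0, 2]]

For real matrices with standard dot products, the defining identity <Ax, y> = <x, A^* y> gives (Ax)^T y = x^T (A^*) y, i.e. x^T A^T y = x^T (A^*) y. Since this holds for all x, y, we must have A^* = A^T. Therefore
A^* =
[[0, 3, -1],
 [-1, -1, 1],
 [3, 0, 2]].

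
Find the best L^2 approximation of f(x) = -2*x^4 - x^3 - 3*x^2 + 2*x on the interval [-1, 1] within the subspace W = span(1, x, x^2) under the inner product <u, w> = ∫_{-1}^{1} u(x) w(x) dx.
g(x) = -33*x^2/7 + 7*x/5 + 6/35

The best approximation g ∈ W is the orthogonal projection of f onto W. Writing g = a_0 + a_1 x + a_2 x^2, the coefficients solve the normal equations G · a = b where
  G_{ij} = <φ_i, φ_j> and b_i = <f, φ_i>, with φ_0 = 1, φ_1 = x, φ_2 = x^2.
G =
  [2, 0, 2/3]
  [0, 2/3, 0]
  [2/3, 0, 2/5],
b = (-14/5, 14/15, -62/35).
Solving gives a_0 = 6/35, a_1 = 7/5, a_2 = -33/7, so
  g(x) = -33*x^2/7 + 7*x/5 + 6/35.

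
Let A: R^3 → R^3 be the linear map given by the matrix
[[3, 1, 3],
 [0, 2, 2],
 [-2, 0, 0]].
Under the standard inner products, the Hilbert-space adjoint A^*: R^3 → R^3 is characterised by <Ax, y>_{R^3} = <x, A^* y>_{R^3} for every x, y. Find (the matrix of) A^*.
A^* = A^T =
[[3, 0, -2],
 [1, 2, 0],
 [3, 2, 0]]

For real matrices with standard dot products, the defining identity <Ax, y> = <x, A^* y> gives (Ax)^T y = x^T (A^*) y, i.e. x^T A^T y = x^T (A^*) y. Since this holds for all x, y, we must have A^* = A^T. Therefore
A^* =
[[3, 0, -2],
 [1, 2, 0],
 [3, 2, 0]].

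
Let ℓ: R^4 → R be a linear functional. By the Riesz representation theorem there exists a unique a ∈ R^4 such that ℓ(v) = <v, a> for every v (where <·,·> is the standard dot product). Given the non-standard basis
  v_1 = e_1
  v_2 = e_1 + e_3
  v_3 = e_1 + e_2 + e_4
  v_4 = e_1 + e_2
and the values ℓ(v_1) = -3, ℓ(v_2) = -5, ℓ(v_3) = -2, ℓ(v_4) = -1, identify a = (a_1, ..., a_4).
a = (-3, 2, -2, -1)

Write a = (a_1, ..., a_4) in the standard basis. For each basis vector v_i, ℓ(v_i) = <v_i, a> is a linear equation in the a_j's. Collect the n equations into a matrix system V a = ℓ, where row i of V is v_i (expressed in the standard basis). Since V is invertible (lower-triangular with 1s on the diagonal, up to permutation), solve by back-substitution:
  V =
[[1, 0, 0, 0],
 [1, 0, 1, 0],
 [1, 1, 0, 1],
 [1, 1, 0, 0]]
  V a = (-3, -5, -2, -1)
Solving gives a = (-3, 2, -2, -1).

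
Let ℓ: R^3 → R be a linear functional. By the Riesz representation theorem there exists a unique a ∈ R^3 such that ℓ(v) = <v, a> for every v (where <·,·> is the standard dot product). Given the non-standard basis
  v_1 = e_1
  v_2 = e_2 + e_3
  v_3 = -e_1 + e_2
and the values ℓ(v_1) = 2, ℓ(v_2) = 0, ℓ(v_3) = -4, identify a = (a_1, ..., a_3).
a = (2, -2, 2)

Write a = (a_1, ..., a_3) in the standard basis. For each basis vector v_i, ℓ(v_i) = <v_i, a> is a linear equation in the a_j's. Collect the n equations into a matrix system V a = ℓ, where row i of V is v_i (expressed in the standard basis). Since V is invertible (lower-triangular with 1s on the diagonal, up to permutation), solve by back-substitution:
  V =
[[1, 0, 0],
 [0, 1, 1],
 [-1, 1, 0]]
  V a = (2, 0, -4)
Solving gives a = (2, -2, 2).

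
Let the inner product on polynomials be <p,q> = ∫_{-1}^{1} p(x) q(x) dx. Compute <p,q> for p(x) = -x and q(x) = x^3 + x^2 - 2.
<p,q> = -2/5

Expand the product: p(x)·q(x) = -x^4 - x^3 + 2*x.
∫_{-1}^{1} of each monomial x^k gives [2/(k+1) if k even, 0 if k odd]. Integrating term-by-term (or equivalently evaluating the antiderivative F(x) = -x^5/5 - x^4/4 + x^2 at the endpoints):
  F(1) − F(−1) = 11/20 − (19/20) = -2/5.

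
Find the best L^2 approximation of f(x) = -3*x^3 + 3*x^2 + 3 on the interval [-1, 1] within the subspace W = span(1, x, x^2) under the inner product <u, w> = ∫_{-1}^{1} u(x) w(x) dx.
g(x) = 3*x^2 - 9*x/5 + 3

The best approximation g ∈ W is the orthogonal projection of f onto W. Writing g = a_0 + a_1 x + a_2 x^2, the coefficients solve the normal equations G · a = b where
  G_{ij} = <φ_i, φ_j> and b_i = <f, φ_i>, with φ_0 = 1, φ_1 = x, φ_2 = x^2.
G =
  [2, 0, 2/3]
  [0, 2/3, 0]
  [2/3, 0, 2/5],
b = (8, -6/5, 16/5).
Solving gives a_0 = 3, a_1 = -9/5, a_2 = 3, so
  g(x) = 3*x^2 - 9*x/5 + 3.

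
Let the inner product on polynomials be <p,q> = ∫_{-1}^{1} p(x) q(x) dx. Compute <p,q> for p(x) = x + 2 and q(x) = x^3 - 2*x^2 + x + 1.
<p,q> = 12/5

Expand the product: p(x)·q(x) = x^4 - 3*x^2 + 3*x + 2.
∫_{-1}^{1} of each monomial x^k gives [2/(k+1) if k even, 0 if k odd]. Integrating term-by-term (or equivalently evaluating the antiderivative F(x) = x^5/5 - x^3 + 3*x^2/2 + 2*x at the endpoints):
  F(1) − F(−1) = 27/10 − (3/10) = 12/5.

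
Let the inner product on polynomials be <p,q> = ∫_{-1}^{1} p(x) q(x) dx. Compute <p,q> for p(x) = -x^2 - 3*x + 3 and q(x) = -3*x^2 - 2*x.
<p,q> = -4/5

Expand the product: p(x)·q(x) = 3*x^4 + 11*x^3 - 3*x^2 - 6*x.
∫_{-1}^{1} of each monomial x^k gives [2/(k+1) if k even, 0 if k odd]. Integrating term-by-term (or equivalently evaluating the antiderivative F(x) = 3*x^5/5 + 11*x^4/4 - x^3 - 3*x^2 at the endpoints):
  F(1) − F(−1) = -13/20 − (3/20) = -4/5.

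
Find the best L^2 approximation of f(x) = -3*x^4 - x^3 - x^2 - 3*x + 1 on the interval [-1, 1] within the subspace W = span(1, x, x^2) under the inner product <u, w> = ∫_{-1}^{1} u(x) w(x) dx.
g(x) = -25*x^2/7 - 18*x/5 + 44/35

The best approximation g ∈ W is the orthogonal projection of f onto W. Writing g = a_0 + a_1 x + a_2 x^2, the coefficients solve the normal equations G · a = b where
  G_{ij} = <φ_i, φ_j> and b_i = <f, φ_i>, with φ_0 = 1, φ_1 = x, φ_2 = x^2.
G =
  [2, 0, 2/3]
  [0, 2/3, 0]
  [2/3, 0, 2/5],
b = (2/15, -12/5, -62/105).
Solving gives a_0 = 44/35, a_1 = -18/5, a_2 = -25/7, so
  g(x) = -25*x^2/7 - 18*x/5 + 44/35.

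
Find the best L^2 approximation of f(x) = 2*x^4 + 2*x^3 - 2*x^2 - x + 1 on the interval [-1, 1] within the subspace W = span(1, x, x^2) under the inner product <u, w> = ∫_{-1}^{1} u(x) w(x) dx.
g(x) = -2*x^2/7 + x/5 + 29/35

The best approximation g ∈ W is the orthogonal projection of f onto W. Writing g = a_0 + a_1 x + a_2 x^2, the coefficients solve the normal equations G · a = b where
  G_{ij} = <φ_i, φ_j> and b_i = <f, φ_i>, with φ_0 = 1, φ_1 = x, φ_2 = x^2.
G =
  [2, 0, 2/3]
  [0, 2/3, 0]
  [2/3, 0, 2/5],
b = (22/15, 2/15, 46/105).
Solving gives a_0 = 29/35, a_1 = 1/5, a_2 = -2/7, so
  g(x) = -2*x^2/7 + x/5 + 29/35.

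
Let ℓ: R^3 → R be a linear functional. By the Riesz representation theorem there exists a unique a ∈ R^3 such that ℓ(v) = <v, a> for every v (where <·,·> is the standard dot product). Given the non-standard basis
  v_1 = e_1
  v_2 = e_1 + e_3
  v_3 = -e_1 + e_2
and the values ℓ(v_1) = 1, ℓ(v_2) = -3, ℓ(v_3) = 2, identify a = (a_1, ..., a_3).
a = (1, 3, -4)

Write a = (a_1, ..., a_3) in the standard basis. For each basis vector v_i, ℓ(v_i) = <v_i, a> is a linear equation in the a_j's. Collect the n equations into a matrix system V a = ℓ, where row i of V is v_i (expressed in the standard basis). Since V is invertible (lower-triangular with 1s on the diagonal, up to permutation), solve by back-substitution:
  V =
[[1, 0, 0],
 [1, 0, 1],
 [-1, 1, 0]]
  V a = (1, -3, 2)
Solving gives a = (1, 3, -4).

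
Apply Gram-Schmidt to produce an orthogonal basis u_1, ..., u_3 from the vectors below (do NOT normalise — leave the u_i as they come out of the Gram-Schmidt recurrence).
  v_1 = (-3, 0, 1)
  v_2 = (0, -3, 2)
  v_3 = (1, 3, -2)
Orthogonal basis:
  u_1 = (-3, 0, 1)
  u_2 = (3/5, -3, 9/5)
  u_3 = (1/14, 1/7, 3/14)

Apply the Gram-Schmidt recurrence
  u_1 = v_1
  u_i = v_i − Σ_{j<i} ((v_i · u_j) / (u_j · u_j)) · u_j.

Step by step this gives:
  u_1 = (-3, 0, 1)
  u_2 = (3/5, -3, 9/5)
  u_3 = (1/14, 1/7, 3/14)

Orthogonality check:
  u_2 · u_1 = 0 (should be 0)
  u_3 · u_1 = 0 (should be 0)
  u_3 · u_2 = 0 (should be 0)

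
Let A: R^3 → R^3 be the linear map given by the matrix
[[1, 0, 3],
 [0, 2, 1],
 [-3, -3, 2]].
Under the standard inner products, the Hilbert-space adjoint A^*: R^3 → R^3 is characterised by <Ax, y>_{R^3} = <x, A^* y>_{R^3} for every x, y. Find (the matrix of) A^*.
A^* = A^T =
[[1, 0, -3],
 [0, 2, -3],
 [3, 1, 2]]

For real matrices with standard dot products, the defining identity <Ax, y> = <x, A^* y> gives (Ax)^T y = x^T (A^*) y, i.e. x^T A^T y = x^T (A^*) y. Since this holds for all x, y, we must have A^* = A^T. Therefore
A^* =
[[1, 0, -3],
 [0, 2, -3],
 [3, 1, 2]].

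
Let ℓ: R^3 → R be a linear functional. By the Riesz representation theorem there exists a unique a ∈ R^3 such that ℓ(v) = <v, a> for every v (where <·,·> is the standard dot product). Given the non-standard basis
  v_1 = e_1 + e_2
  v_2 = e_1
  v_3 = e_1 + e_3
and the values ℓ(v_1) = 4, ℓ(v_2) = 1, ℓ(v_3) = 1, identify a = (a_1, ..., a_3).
a = (1, 3, 0)

Write a = (a_1, ..., a_3) in the standard basis. For each basis vector v_i, ℓ(v_i) = <v_i, a> is a linear equation in the a_j's. Collect the n equations into a matrix system V a = ℓ, where row i of V is v_i (expressed in the standard basis). Since V is invertible (lower-triangular with 1s on the diagonal, up to permutation), solve by back-substitution:
  V =
[[1, 1, 0],
 [1, 0, 0],
 [1, 0, 1]]
  V a = (4, 1, 1)
Solving gives a = (1, 3, 0).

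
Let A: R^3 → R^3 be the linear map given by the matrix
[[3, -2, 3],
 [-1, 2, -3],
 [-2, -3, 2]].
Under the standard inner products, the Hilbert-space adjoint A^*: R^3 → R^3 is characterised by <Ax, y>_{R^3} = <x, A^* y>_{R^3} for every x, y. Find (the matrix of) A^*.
A^* = A^T =
[[3, -1, -2],
 [-2, 2, -3],
 [3, -3, 2]]

For real matrices with standard dot products, the defining identity <Ax, y> = <x, A^* y> gives (Ax)^T y = x^T (A^*) y, i.e. x^T A^T y = x^T (A^*) y. Since this holds for all x, y, we must have A^* = A^T. Therefore
A^* =
[[3, -1, -2],
 [-2, 2, -3],
 [3, -3, 2]].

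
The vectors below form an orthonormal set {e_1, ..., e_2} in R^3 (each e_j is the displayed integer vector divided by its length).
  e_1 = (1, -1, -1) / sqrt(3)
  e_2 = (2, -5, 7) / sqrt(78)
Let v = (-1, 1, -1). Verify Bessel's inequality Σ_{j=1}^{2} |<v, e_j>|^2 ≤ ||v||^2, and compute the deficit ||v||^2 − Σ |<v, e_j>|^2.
Σ |<v, e_j>|^2 = 37/13; ||v||^2 = 3; deficit = 2/13

Write each e_j = u_j / sqrt(<u_j, u_j>) where u_j is the displayed integer vector. Then <v, e_j> = <v, u_j> / sqrt(<u_j, u_j>), so |<v, e_j>|^2 = <v, u_j>^2 / <u_j, u_j>.
Coefficients: <v, e_1> = -1/sqrt(3), <v, e_2> = -14/sqrt(78).
Square and sum: Σ |<v, e_j>|^2 = 37/13.
Compute ||v||^2 = v·v = 3.
Deficit = 3 − 37/13 = 2/13 ≥ 0, confirming Bessel's inequality. (The deficit equals ||v − Σ <v,e_j> e_j||^2, the squared distance from v to span{e_j}.)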